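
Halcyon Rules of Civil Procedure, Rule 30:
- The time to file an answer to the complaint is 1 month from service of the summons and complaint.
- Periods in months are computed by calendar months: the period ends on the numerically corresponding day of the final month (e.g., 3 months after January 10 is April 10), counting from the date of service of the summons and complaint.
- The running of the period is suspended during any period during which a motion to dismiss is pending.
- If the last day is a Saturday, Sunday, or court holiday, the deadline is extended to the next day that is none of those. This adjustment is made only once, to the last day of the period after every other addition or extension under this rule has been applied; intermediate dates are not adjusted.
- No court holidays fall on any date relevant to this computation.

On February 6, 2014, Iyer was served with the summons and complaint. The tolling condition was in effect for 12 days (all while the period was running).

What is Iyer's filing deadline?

March 18, 2014

1 month after February 6, 2014 is March 6, 2014.
Tolling adds 12 days: March 6, 2014 + 12 days = March 18, 2014.
March 18, 2014 is a Tuesday and not a court holiday, so no extension applies.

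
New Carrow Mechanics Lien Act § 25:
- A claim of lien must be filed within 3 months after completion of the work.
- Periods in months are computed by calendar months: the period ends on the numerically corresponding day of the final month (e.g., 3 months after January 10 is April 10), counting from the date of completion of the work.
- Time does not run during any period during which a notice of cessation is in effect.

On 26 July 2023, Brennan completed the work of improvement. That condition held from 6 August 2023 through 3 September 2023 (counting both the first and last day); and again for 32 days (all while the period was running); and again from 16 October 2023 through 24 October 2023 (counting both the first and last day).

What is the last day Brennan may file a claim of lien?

January 4, 2024

3 months after 26 July 2023 is October 26, 2023.
From August 6, 2023 through September 3, 2023 inclusive is 29 days; tolling adds 29 days: October 26, 2023 + 29 days = November 24, 2023.
Tolling adds 32 days: November 24, 2023 + 32 days = December 26, 2023.
From October 16, 2023 through October 24, 2023 inclusive is 9 days; tolling adds 9 days: December 26, 2023 + 9 days = January 4, 2024.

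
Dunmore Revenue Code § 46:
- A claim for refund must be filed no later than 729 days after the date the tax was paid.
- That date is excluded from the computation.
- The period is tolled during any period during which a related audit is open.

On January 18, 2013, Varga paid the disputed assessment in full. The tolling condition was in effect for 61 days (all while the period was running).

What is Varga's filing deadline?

March 19, 2015

729 days after January 18, 2013 is January 17, 2015.
Tolling adds 61 days: January 17, 2015 + 61 days = March 19, 2015.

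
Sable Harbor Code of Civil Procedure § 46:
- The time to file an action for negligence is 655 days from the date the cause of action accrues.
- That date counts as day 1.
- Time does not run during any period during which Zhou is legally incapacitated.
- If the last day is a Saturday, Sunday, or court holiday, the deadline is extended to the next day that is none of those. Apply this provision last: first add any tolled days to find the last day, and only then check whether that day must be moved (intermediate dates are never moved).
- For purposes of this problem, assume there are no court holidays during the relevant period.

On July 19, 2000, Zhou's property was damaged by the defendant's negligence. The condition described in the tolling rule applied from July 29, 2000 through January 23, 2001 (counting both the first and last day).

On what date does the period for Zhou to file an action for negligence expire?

October 30, 2002

Counting July 19, 2000 as day 1, day 655 is May 4, 2002.
From July 29, 2000 through January 23, 2001 inclusive is 179 days; tolling adds 179 days: May 4, 2002 + 179 days = October 30, 2002.
October 30, 2002 is a Wednesday and not a court holiday, so no extension applies.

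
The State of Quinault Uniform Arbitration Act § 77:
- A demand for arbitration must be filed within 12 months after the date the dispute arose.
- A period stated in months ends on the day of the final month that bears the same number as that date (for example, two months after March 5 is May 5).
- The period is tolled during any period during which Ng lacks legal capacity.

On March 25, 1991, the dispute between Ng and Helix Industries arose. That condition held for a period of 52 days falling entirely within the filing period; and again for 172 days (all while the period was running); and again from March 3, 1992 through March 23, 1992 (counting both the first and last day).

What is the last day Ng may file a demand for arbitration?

12 months after March 25, 1991 is March 25, 1992.
Tolling adds 52 days: March 25, 1992 + 52 days = May 16, 1992.
Tolling adds 172 days: May 16, 1992 + 172 days = November 4, 1992.
From March 3, 1992 through March 23, 1992 inclusive is 21 days; tolling adds 21 days: November 4, 1992 + 21 days = November 25, 1992.

November 25, 1992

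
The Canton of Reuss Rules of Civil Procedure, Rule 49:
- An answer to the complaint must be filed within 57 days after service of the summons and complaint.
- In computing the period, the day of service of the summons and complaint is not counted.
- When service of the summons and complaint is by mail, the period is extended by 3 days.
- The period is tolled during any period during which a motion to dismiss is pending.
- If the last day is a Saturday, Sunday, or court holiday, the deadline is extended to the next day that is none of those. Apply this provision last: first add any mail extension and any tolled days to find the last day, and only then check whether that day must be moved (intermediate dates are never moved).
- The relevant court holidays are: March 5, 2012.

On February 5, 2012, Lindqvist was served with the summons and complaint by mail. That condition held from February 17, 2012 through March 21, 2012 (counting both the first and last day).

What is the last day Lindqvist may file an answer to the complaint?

May 9, 2012

57 days after February 5, 2012 is April 2, 2012.
Service was by mail, adding 3 days: April 2, 2012 + 3 days = April 5, 2012.
From February 17, 2012 through March 21, 2012 inclusive is 34 days; tolling adds 34 days: April 5, 2012 + 34 days = May 9, 2012.
May 9, 2012 is a Wednesday and not a court holiday, so no extension applies.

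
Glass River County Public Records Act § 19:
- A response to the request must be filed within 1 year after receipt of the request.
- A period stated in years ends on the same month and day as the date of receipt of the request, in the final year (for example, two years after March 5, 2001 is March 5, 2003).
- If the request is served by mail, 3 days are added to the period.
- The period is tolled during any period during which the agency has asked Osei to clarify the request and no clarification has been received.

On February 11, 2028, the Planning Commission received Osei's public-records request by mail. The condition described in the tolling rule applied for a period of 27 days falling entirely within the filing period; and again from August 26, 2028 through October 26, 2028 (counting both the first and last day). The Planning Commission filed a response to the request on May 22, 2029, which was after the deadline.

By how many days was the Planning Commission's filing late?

8 days

1 year after February 11, 2028 is February 11, 2029.
Service was by mail, adding 3 days: February 11, 2029 + 3 days = February 14, 2029.
Tolling adds 27 days: February 14, 2029 + 27 days = March 13, 2029.
From August 26, 2028 through October 26, 2028 inclusive is 62 days; tolling adds 62 days: March 13, 2029 + 62 days = May 14, 2029.
The deadline is May 14, 2029; from May 14, 2029 to May 22, 2029 is 8 days.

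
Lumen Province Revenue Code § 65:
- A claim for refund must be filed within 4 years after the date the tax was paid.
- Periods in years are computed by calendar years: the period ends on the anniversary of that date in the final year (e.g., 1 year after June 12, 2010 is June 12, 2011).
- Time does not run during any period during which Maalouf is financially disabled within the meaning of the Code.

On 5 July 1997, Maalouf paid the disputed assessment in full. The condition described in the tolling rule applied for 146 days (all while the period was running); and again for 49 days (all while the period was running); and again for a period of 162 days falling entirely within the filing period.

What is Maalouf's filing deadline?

4 years after 5 July 1997 is July 5, 2001.
Tolling adds 146 days: July 5, 2001 + 146 days = November 28, 2001.
Tolling adds 49 days: November 28, 2001 + 49 days = January 16, 2002.
Tolling adds 162 days: January 16, 2002 + 162 days = June 27, 2002.

June 27, 2002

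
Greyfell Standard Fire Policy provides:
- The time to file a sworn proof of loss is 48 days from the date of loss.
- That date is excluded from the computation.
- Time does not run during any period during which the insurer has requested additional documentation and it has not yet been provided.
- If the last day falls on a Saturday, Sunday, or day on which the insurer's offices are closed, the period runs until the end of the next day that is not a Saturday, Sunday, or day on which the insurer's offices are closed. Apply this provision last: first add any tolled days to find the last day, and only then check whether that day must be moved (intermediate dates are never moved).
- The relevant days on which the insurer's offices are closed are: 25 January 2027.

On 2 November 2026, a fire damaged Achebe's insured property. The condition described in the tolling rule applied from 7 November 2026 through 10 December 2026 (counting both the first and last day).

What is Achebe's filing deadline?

48 days after 2 November 2026 is December 20, 2026.
From November 7, 2026 through December 10, 2026 inclusive is 34 days; tolling adds 34 days: December 20, 2026 + 34 days = January 23, 2027.
January 23, 2027 is Saturday; January 24, 2027 is Sunday; January 25, 2027 is a listed holiday. The next qualifying day is January 26, 2027.

January 26, 2027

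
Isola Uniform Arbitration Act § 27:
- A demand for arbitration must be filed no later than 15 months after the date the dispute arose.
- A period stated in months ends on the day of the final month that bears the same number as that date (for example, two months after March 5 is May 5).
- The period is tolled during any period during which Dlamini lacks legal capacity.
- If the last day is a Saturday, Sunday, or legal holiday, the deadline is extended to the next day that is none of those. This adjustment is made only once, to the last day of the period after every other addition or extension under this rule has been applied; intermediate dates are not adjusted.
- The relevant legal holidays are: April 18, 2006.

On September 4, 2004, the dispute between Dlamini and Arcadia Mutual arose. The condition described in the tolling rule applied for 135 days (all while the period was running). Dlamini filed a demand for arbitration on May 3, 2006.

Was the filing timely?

No

15 months after September 4, 2004 is December 4, 2005.
Tolling adds 135 days: December 4, 2005 + 135 days = April 18, 2006.
April 18, 2006 is a listed holiday. The next qualifying day is April 19, 2006.
The deadline is April 19, 2006; the filing on May 3, 2006 is after that date.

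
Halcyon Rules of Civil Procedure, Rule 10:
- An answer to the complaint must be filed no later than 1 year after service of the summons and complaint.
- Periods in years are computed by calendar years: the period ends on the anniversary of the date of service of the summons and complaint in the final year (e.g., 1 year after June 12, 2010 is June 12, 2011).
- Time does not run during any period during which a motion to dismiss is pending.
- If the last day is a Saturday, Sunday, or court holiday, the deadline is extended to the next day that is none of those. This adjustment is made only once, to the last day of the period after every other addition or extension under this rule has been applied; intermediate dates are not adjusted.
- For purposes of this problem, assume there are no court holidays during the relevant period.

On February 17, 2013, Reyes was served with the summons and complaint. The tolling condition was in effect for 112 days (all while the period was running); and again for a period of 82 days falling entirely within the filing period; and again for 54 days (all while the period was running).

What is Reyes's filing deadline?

1 year after February 17, 2013 is February 17, 2014.
Tolling adds 112 days: February 17, 2014 + 112 days = June 9, 2014.
Tolling adds 82 days: June 9, 2014 + 82 days = August 30, 2014.
Tolling adds 54 days: August 30, 2014 + 54 days = October 23, 2014.
October 23, 2014 is a Thursday and not a court holiday, so no extension applies.

October 23, 2014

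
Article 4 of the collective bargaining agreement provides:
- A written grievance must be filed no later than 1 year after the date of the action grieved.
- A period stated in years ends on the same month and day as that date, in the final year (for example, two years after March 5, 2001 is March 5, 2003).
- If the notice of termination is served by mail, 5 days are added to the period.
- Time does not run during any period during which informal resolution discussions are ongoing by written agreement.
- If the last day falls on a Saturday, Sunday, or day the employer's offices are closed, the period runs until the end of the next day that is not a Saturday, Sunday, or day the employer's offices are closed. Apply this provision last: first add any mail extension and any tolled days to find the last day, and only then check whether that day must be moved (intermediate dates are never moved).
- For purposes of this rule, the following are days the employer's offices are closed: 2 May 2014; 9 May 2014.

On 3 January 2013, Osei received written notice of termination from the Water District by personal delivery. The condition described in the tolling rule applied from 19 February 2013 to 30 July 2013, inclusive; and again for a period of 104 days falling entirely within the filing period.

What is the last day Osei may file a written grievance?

1 year after 3 January 2013 is January 3, 2014.
Service was not by mail, so no mail extension applies.
From February 19, 2013 through July 30, 2013 inclusive is 162 days; tolling adds 162 days: January 3, 2014 + 162 days = June 14, 2014.
Tolling adds 104 days: June 14, 2014 + 104 days = September 26, 2014.
September 26, 2014 is a Friday and not a day the employer's offices are closed, so no extension applies.

September 26, 2014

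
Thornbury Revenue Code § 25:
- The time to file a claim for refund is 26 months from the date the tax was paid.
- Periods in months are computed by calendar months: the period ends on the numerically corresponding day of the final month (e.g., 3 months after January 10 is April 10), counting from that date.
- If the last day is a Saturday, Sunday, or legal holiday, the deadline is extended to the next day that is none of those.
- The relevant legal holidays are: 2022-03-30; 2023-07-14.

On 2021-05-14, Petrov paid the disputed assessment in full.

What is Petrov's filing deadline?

July 17, 2023

26 months after 2021-05-14 is July 14, 2023.
July 14, 2023 is a listed holiday; July 15, 2023 is Saturday; July 16, 2023 is Sunday. The next qualifying day is July 17, 2023.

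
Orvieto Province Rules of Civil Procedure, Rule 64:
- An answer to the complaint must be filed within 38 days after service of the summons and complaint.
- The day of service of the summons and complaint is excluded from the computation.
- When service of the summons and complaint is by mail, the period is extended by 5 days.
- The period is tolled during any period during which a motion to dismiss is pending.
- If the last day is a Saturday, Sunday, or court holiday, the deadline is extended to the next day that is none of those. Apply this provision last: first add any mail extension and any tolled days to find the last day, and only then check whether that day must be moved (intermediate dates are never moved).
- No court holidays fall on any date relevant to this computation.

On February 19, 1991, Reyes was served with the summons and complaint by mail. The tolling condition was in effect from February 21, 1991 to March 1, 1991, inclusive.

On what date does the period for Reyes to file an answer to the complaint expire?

38 days after February 19, 1991 is March 29, 1991.
Service was by mail, adding 5 days: March 29, 1991 + 5 days = April 3, 1991.
From February 21, 1991 through March 1, 1991 inclusive is 9 days; tolling adds 9 days: April 3, 1991 + 9 days = April 12, 1991.
April 12, 1991 is a Friday and not a court holiday, so no extension applies.

April 12, 1991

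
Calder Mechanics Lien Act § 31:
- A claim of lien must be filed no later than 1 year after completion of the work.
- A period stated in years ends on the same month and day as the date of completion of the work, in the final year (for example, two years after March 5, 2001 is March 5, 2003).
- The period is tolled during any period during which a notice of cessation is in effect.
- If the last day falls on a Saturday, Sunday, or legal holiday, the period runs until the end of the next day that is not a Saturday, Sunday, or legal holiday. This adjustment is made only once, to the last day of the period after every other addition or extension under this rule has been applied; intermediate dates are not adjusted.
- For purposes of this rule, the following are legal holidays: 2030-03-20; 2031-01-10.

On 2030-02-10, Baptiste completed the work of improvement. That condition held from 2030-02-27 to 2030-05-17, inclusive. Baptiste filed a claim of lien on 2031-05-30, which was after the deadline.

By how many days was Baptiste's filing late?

29 days

1 year after 2030-02-10 is February 10, 2031.
From February 27, 2030 through May 17, 2030 inclusive is 80 days; tolling adds 80 days: February 10, 2031 + 80 days = May 1, 2031.
May 1, 2031 is a Thursday and not a legal holiday, so no extension applies.
The deadline is May 1, 2031; from May 1, 2031 to May 30, 2031 is 29 days.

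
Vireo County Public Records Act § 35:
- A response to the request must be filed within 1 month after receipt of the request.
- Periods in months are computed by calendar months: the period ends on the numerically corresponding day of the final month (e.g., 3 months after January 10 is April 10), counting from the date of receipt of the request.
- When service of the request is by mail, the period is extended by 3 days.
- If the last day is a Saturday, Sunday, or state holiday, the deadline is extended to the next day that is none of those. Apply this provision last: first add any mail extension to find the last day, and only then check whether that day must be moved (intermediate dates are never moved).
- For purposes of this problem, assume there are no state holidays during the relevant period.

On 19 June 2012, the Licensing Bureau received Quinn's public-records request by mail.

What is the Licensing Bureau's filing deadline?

1 month after 19 June 2012 is July 19, 2012.
Service was by mail, adding 3 days: July 19, 2012 + 3 days = July 22, 2012.
July 22, 2012 is Sunday. The next qualifying day is July 23, 2012.

July 23, 2012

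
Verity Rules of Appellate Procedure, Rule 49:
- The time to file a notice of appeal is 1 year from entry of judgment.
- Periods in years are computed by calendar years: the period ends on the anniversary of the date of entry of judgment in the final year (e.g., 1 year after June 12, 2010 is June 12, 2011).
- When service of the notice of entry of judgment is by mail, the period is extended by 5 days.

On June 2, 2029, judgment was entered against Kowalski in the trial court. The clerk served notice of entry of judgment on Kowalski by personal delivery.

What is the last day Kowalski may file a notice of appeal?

1 year after June 2, 2029 is June 2, 2030.
Service was not by mail, so no mail extension applies.

June 2, 2030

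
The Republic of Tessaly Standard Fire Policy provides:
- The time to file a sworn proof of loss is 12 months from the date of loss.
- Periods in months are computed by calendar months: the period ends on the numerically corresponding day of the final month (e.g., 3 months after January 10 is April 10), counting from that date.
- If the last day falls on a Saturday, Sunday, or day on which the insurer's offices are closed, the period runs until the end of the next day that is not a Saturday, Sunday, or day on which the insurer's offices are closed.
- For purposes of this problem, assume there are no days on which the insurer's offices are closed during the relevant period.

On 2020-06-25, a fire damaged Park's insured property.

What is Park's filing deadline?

June 25, 2021

12 months after 2020-06-25 is June 25, 2021.
June 25, 2021 is a Friday and not a day on which the insurer's offices are closed, so no extension applies.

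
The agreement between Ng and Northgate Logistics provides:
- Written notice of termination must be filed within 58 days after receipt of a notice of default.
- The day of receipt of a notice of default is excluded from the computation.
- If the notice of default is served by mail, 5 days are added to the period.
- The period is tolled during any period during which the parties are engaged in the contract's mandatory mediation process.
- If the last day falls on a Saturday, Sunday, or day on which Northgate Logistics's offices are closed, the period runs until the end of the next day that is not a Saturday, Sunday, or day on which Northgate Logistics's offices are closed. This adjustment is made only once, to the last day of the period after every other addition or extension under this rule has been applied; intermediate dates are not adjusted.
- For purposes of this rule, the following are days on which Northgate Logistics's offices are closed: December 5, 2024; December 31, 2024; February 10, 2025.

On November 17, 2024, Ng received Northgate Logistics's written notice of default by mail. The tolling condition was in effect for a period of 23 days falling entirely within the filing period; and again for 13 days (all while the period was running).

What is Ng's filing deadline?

February 24, 2025

58 days after November 17, 2024 is January 14, 2025.
Service was by mail, adding 5 days: January 14, 2025 + 5 days = January 19, 2025.
Tolling adds 23 days: January 19, 2025 + 23 days = February 11, 2025.
Tolling adds 13 days: February 11, 2025 + 13 days = February 24, 2025.
February 24, 2025 is a Monday and not a day on which Northgate Logistics's offices are closed, so no extension applies.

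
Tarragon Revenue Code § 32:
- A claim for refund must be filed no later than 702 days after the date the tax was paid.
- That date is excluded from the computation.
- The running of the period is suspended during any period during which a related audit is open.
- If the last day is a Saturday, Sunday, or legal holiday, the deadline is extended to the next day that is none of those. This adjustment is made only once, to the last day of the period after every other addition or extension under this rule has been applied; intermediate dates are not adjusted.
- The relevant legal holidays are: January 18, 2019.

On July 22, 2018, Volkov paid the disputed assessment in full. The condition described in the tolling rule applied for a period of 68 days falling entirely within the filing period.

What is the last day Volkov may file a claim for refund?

702 days after July 22, 2018 is June 23, 2020.
Tolling adds 68 days: June 23, 2020 + 68 days = August 30, 2020.
August 30, 2020 is Sunday. The next qualifying day is August 31, 2020.

August 31, 2020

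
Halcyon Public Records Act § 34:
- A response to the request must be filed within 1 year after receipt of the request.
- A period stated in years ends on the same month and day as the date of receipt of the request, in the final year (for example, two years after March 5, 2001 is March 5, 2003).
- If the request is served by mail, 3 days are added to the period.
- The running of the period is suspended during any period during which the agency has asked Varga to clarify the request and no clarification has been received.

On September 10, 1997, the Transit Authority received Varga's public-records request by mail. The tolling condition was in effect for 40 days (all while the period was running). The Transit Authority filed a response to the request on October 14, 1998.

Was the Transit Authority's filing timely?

Yes

1 year after September 10, 1997 is September 10, 1998.
Service was by mail, adding 3 days: September 10, 1998 + 3 days = September 13, 1998.
Tolling adds 40 days: September 13, 1998 + 40 days = October 23, 1998.
The deadline is October 23, 1998; the filing on October 14, 1998 is on or before that date.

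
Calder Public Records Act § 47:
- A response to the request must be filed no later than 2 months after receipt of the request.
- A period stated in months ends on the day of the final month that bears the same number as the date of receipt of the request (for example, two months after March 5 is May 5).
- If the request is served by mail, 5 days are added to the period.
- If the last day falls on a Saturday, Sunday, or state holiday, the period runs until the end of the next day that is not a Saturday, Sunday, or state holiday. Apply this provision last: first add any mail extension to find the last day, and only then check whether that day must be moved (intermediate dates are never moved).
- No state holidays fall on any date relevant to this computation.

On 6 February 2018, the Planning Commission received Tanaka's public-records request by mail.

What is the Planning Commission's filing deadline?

2 months after 6 February 2018 is April 6, 2018.
Service was by mail, adding 5 days: April 6, 2018 + 5 days = April 11, 2018.
April 11, 2018 is a Wednesday and not a state holiday, so no extension applies.

April 11, 2018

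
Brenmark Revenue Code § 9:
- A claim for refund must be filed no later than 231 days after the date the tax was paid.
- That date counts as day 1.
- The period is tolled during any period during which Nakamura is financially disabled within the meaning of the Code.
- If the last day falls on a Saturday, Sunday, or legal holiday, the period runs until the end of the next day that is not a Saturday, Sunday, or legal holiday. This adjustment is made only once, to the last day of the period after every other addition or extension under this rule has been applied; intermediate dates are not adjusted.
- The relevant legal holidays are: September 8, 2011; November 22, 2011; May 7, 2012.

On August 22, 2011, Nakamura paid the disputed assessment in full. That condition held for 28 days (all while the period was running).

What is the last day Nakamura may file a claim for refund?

May 8, 2012

Counting August 22, 2011 as day 1, day 231 is April 8, 2012.
Tolling adds 28 days: April 8, 2012 + 28 days = May 6, 2012.
May 6, 2012 is Sunday; May 7, 2012 is a listed holiday. The next qualifying day is May 8, 2012.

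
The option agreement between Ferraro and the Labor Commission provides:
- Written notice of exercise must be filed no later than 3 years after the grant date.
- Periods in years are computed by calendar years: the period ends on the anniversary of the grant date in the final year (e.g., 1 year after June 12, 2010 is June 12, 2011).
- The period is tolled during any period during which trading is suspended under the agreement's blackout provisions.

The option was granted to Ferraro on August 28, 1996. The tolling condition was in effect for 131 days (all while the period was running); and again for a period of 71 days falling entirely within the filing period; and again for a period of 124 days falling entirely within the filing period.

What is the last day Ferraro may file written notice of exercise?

July 19, 2000

3 years after August 28, 1996 is August 28, 1999.
Tolling adds 131 days: August 28, 1999 + 131 days = January 6, 2000.
Tolling adds 71 days: January 6, 2000 + 71 days = March 17, 2000.
Tolling adds 124 days: March 17, 2000 + 124 days = July 19, 2000.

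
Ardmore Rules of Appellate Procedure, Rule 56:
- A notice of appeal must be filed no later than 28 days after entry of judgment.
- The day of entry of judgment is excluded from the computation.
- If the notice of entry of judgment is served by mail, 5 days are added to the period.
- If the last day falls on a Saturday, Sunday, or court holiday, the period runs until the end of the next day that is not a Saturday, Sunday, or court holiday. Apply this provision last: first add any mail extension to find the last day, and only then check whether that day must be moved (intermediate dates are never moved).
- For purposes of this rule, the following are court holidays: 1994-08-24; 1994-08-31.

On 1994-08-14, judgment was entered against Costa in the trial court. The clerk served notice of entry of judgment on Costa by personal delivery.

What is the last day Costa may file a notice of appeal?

September 12, 1994

28 days after 1994-08-14 is September 11, 1994.
Service was not by mail, so no mail extension applies.
September 11, 1994 is Sunday. The next qualifying day is September 12, 1994.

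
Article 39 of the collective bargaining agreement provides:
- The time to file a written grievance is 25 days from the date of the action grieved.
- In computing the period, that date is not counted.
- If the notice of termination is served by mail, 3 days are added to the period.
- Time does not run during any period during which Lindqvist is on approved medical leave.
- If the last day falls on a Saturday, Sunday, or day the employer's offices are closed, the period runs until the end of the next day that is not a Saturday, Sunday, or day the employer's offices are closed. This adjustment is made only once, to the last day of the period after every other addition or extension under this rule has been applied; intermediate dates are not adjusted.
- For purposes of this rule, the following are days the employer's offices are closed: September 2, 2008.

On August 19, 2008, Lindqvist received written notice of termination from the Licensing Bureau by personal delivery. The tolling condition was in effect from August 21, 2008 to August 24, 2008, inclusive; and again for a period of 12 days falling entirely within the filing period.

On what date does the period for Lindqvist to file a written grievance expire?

25 days after August 19, 2008 is September 13, 2008.
Service was not by mail, so no mail extension applies.
From August 21, 2008 through August 24, 2008 inclusive is 4 days; tolling adds 4 days: September 13, 2008 + 4 days = September 17, 2008.
Tolling adds 12 days: September 17, 2008 + 12 days = September 29, 2008.
September 29, 2008 is a Monday and not a day the employer's offices are closed, so no extension applies.

September 29, 2008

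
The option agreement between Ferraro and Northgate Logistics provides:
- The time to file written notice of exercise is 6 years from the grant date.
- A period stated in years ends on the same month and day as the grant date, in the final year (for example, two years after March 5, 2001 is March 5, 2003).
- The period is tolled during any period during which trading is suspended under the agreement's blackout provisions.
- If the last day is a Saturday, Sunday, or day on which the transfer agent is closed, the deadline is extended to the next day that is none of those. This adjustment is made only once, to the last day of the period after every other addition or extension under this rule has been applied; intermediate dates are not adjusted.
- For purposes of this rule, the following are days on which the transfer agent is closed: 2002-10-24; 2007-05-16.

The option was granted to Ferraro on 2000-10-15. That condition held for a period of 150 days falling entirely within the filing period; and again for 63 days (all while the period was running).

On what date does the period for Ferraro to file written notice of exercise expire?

May 17, 2007

6 years after 2000-10-15 is October 15, 2006.
Tolling adds 150 days: October 15, 2006 + 150 days = March 14, 2007.
Tolling adds 63 days: March 14, 2007 + 63 days = May 16, 2007.
May 16, 2007 is a listed holiday. The next qualifying day is May 17, 2007.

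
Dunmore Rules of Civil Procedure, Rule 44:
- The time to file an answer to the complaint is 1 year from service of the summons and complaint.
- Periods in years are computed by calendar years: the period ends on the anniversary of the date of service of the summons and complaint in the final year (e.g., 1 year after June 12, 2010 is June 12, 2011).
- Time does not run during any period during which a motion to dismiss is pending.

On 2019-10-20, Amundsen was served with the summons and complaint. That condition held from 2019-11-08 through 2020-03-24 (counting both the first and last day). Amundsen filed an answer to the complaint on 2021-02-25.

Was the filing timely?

1 year after 2019-10-20 is October 20, 2020.
From November 8, 2019 through March 24, 2020 inclusive is 138 days; tolling adds 138 days: October 20, 2020 + 138 days = March 7, 2021.
The deadline is March 7, 2021; the filing on February 25, 2021 is on or before that date.

Yes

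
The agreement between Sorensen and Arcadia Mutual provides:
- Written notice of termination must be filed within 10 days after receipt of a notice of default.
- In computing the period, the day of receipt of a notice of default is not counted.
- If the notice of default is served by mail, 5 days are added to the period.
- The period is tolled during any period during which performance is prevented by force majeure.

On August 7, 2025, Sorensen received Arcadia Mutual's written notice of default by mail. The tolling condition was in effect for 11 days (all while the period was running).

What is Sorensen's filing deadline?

September 2, 2025

10 days after August 7, 2025 is August 17, 2025.
Service was by mail, adding 5 days: August 17, 2025 + 5 days = August 22, 2025.
Tolling adds 11 days: August 22, 2025 + 11 days = September 2, 2025.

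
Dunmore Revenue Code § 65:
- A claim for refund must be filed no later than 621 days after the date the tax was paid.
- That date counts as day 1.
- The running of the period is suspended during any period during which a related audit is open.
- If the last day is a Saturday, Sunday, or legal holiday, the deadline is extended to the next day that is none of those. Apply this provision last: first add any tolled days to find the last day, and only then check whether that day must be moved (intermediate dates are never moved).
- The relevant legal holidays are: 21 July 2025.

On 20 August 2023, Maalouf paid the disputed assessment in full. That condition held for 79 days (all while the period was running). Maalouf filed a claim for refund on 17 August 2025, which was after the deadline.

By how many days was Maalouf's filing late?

Counting 20 August 2023 as day 1, day 621 is May 1, 2025.
Tolling adds 79 days: May 1, 2025 + 79 days = July 19, 2025.
July 19, 2025 is Saturday; July 20, 2025 is Sunday; July 21, 2025 is a listed holiday. The next qualifying day is July 22, 2025.
The deadline is July 22, 2025; from July 22, 2025 to August 17, 2025 is 26 days.

26 days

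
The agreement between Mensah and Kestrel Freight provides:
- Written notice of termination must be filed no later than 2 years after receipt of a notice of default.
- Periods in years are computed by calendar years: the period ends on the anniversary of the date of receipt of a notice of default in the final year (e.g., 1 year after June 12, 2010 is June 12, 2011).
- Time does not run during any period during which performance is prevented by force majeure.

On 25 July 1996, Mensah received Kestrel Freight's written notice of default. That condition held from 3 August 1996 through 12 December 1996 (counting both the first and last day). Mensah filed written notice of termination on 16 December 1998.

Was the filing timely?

No

2 years after 25 July 1996 is July 25, 1998.
From August 3, 1996 through December 12, 1996 inclusive is 132 days; tolling adds 132 days: July 25, 1998 + 132 days = December 4, 1998.
The deadline is December 4, 1998; the filing on December 16, 1998 is after that date.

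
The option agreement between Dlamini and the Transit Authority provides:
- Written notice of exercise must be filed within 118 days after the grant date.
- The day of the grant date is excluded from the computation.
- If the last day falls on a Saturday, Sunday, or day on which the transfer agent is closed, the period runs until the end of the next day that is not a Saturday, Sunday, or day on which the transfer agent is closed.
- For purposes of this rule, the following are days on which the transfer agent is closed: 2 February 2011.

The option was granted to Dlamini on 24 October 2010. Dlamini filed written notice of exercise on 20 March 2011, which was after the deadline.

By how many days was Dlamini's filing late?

118 days after 24 October 2010 is February 19, 2011.
February 19, 2011 is Saturday; February 20, 2011 is Sunday. The next qualifying day is February 21, 2011.
The deadline is February 21, 2011; from February 21, 2011 to March 20, 2011 is 27 days.

27 days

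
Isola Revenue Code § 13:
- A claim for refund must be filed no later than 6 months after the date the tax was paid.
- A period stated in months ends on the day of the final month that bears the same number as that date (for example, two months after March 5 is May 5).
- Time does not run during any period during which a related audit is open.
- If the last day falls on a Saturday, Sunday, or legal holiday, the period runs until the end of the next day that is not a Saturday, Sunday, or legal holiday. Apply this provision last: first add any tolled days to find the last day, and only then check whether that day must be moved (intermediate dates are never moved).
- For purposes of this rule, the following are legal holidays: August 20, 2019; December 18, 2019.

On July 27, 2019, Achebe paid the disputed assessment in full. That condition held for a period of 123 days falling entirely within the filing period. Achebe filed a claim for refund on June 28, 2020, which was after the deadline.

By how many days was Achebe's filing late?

30 days

6 months after July 27, 2019 is January 27, 2020.
Tolling adds 123 days: January 27, 2020 + 123 days = May 29, 2020.
May 29, 2020 is a Friday and not a legal holiday, so no extension applies.
The deadline is May 29, 2020; from May 29, 2020 to June 28, 2020 is 30 days.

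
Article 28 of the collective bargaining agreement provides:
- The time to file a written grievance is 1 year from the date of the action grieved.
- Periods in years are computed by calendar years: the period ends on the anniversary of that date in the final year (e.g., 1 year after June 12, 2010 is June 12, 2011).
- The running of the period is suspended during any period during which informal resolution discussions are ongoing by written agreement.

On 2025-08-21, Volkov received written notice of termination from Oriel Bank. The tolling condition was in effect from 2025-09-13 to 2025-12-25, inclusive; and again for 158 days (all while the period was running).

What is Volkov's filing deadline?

1 year after 2025-08-21 is August 21, 2026.
From September 13, 2025 through December 25, 2025 inclusive is 104 days; tolling adds 104 days: August 21, 2026 + 104 days = December 3, 2026.
Tolling adds 158 days: December 3, 2026 + 158 days = May 10, 2027.

May 10, 2027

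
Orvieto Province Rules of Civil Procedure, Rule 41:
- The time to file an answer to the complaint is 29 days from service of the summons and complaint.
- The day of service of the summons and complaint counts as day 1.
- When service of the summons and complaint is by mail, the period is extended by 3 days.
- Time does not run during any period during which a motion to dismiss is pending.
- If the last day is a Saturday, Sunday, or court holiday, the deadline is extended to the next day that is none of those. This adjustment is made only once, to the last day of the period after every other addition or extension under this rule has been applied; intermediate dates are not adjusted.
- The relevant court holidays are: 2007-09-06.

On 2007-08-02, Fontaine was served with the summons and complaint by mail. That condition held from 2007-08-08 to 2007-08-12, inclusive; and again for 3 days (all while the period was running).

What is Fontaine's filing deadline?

Counting 2007-08-02 as day 1, day 29 is August 30, 2007.
Service was by mail, adding 3 days: August 30, 2007 + 3 days = September 2, 2007.
From August 8, 2007 through August 12, 2007 inclusive is 5 days; tolling adds 5 days: September 2, 2007 + 5 days = September 7, 2007.
Tolling adds 3 days: September 7, 2007 + 3 days = September 10, 2007.
September 10, 2007 is a Monday and not a court holiday, so no extension applies.

September 10, 2007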